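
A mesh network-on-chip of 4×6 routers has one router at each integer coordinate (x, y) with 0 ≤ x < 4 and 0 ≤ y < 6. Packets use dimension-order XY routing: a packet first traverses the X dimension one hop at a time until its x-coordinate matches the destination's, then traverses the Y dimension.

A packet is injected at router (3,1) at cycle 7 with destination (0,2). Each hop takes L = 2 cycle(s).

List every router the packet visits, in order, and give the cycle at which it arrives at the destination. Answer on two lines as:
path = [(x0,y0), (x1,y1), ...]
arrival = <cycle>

path = [(3,1), (2,1), (1,1), (0,1), (0,2)]
arrival = 15

#0 — 3,1 | c7
#1 — 2,1 | c9 | W
#2 — 1,1 | c11 | W
#3 — 0,1 | c13 | W
#4 — 0,2 | c15 | N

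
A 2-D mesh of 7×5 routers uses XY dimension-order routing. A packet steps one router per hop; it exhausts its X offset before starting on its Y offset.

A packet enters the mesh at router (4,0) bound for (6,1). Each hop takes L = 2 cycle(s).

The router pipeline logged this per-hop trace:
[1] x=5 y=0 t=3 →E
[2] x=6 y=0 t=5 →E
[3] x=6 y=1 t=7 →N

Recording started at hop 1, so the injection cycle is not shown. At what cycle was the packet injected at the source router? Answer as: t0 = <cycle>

At hop 1 the cycle is 3; in general cyc_k = t0 + kL.
t0 = cyc[1] − L = 3 − 2 = 1.

t0 = 1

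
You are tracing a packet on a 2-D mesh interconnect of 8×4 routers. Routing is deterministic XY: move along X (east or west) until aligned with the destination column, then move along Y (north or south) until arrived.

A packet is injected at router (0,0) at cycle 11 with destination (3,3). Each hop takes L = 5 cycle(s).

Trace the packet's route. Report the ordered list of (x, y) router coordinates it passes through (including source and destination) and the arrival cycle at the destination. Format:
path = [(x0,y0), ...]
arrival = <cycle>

path = [(0,0), (1,0), (2,0), (3,0), (3,1), (3,2), (3,3)]
arrival = 41

hop 0: (0,0) @ cyc 11
hop 1: (1,0) @ cyc 16  [E]
hop 2: (2,0) @ cyc 21  [E]
hop 3: (3,0) @ cyc 26  [E]
hop 4: (3,1) @ cyc 31  [N]
hop 5: (3,2) @ cyc 36  [N]
hop 6: (3,3) @ cyc 41  [N]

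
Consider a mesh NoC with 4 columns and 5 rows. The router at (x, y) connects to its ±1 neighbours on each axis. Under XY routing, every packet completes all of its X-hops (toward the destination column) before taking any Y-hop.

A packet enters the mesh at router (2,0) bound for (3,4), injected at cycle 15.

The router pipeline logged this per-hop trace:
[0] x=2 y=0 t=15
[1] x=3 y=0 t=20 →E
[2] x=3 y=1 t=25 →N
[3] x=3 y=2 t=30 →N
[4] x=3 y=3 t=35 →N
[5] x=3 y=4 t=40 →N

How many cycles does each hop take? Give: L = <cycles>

L = 5

From hop 0 (15) to hop 1 (20): +5 cycles.
Per-hop latency L = Δcyc = 5.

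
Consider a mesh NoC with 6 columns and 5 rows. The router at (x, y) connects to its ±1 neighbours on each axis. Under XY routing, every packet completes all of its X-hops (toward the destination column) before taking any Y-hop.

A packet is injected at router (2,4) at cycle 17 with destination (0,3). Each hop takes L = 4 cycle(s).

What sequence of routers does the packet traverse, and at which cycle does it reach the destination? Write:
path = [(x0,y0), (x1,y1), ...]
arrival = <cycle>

path = [(2,4), (1,4), (0,4), (0,3)]
arrival = 29

  0. router=(2,4) cycle=17 (inject)
  1. router=(1,4) cycle=21 dir=W
  2. router=(0,4) cycle=25 dir=W
  3. router=(0,3) cycle=29 dir=S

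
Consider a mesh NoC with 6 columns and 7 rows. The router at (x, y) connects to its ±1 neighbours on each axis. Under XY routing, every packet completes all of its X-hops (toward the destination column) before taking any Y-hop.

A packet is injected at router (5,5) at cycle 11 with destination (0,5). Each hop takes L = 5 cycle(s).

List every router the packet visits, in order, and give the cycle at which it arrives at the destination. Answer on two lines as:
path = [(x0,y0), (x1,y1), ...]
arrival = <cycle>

[0] x=5 y=5 t=11
[1] x=4 y=5 t=16 →W
[2] x=3 y=5 t=21 →W
[3] x=2 y=5 t=26 →W
[4] x=1 y=5 t=31 →W
[5] x=0 y=5 t=36 →W

path = [(5,5), (4,5), (3,5), (2,5), (1,5), (0,5)]
arrival = 36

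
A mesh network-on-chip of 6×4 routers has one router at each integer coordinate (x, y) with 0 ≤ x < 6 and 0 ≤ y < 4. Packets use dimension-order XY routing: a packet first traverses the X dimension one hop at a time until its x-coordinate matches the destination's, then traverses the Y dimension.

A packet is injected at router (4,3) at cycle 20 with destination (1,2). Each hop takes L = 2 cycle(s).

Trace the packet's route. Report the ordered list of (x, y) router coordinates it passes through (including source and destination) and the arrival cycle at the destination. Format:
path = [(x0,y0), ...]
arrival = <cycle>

src (4,3)  cyc=20
W→(3,3)  cyc=22
W→(2,3)  cyc=24
W→(1,3)  cyc=26
S→(1,2)  cyc=28

path = [(4,3), (3,3), (2,3), (1,3), (1,2)]
arrival = 28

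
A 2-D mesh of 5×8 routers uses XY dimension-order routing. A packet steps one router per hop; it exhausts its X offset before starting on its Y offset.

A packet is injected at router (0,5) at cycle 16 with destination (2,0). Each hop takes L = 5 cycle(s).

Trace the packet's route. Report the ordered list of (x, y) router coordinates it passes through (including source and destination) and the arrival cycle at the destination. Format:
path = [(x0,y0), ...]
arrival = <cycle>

path = [(0,5), (1,5), (2,5), (2,4), (2,3), (2,2), (2,1), (2,0)]
arrival = 51

#0 — 0,5 | c16
#1 — 1,5 | c21 | E
#2 — 2,5 | c26 | E
#3 — 2,4 | c31 | S
#4 — 2,3 | c36 | S
#5 — 2,2 | c41 | S
#6 — 2,1 | c46 | S
#7 — 2,0 | c51 | S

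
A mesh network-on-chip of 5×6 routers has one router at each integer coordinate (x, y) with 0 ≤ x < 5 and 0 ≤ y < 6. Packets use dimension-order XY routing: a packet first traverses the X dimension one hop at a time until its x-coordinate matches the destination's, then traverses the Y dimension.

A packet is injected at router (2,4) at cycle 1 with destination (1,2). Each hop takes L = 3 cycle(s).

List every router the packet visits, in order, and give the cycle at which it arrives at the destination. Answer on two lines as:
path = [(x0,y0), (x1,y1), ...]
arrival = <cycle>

  0. router=(2,4) cycle=1 (inject)
  1. router=(1,4) cycle=4 dir=W
  2. router=(1,3) cycle=7 dir=S
  3. router=(1,2) cycle=10 dir=S

path = [(2,4), (1,4), (1,3), (1,2)]
arrival = 10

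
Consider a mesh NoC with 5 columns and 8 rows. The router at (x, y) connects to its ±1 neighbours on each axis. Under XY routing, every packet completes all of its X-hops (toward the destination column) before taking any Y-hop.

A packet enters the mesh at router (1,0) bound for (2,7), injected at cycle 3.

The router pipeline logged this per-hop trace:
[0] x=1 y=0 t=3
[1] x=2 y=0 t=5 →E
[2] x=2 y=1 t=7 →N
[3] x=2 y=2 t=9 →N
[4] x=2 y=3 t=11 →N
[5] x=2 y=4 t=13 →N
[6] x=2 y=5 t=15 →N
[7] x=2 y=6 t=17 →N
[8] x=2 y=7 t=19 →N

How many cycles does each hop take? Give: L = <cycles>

L = 2

Between hops 0 and 1 the cycle counter advances 5 − 3 = 2.
That increment is L by definition: L = 2.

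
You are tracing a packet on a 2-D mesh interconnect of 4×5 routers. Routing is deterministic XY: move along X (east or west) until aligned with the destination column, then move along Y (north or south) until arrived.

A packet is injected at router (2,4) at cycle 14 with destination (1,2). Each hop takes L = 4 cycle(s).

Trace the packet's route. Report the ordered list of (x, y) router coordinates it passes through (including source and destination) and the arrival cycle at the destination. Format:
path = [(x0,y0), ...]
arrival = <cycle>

  0. router=(2,4) cycle=14 (inject)
  1. router=(1,4) cycle=18 dir=W
  2. router=(1,3) cycle=22 dir=S
  3. router=(1,2) cycle=26 dir=S

path = [(2,4), (1,4), (1,3), (1,2)]
arrival = 26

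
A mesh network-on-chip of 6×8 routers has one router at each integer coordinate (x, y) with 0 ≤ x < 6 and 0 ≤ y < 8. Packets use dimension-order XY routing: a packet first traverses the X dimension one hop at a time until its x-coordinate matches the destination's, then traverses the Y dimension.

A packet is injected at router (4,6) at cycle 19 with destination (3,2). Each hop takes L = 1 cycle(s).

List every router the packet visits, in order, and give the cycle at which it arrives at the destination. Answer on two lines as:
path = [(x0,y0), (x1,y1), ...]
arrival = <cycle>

path = [(4,6), (3,6), (3,5), (3,4), (3,3), (3,2)]
arrival = 24

src (4,6)  cyc=19
W→(3,6)  cyc=20
S→(3,5)  cyc=21
S→(3,4)  cyc=22
S→(3,3)  cyc=23
S→(3,2)  cyc=24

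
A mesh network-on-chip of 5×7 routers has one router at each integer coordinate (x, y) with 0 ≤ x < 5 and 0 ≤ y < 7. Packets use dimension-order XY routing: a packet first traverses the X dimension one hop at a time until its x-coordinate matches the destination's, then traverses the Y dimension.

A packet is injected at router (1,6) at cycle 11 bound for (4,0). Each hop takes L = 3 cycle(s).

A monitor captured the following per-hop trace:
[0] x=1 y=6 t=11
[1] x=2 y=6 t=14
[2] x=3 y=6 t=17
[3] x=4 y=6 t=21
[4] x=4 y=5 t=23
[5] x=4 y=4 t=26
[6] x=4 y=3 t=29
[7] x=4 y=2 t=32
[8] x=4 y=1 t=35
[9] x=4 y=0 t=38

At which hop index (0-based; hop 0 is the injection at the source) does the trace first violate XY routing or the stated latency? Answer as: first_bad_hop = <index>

first_bad_hop = 3

[1] (+1,+0) / 3c ⇒ ok
[2] (+1,+0) / 3c ⇒ ok
[3] (+1,+0) / 4c ⇒ BAD: Δcyc=4≠L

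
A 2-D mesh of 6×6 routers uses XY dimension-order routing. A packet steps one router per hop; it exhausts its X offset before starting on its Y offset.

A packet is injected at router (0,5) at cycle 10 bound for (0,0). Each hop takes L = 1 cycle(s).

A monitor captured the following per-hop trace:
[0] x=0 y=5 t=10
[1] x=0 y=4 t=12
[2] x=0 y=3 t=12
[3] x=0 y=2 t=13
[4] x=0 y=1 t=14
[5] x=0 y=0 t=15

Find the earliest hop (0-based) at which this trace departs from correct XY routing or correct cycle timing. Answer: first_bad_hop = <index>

first_bad_hop = 1

  1: Δx=+0 Δy=-1 Δt=2 [BAD: Δcyc=2≠L]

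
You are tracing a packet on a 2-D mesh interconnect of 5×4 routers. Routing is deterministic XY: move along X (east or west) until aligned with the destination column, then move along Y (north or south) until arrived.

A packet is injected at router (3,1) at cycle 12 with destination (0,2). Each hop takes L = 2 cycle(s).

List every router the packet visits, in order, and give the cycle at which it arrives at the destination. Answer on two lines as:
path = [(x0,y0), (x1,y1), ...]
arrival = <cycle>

path = [(3,1), (2,1), (1,1), (0,1), (0,2)]
arrival = 20

hop 0: (3,1) @ cyc 12
hop 1: (2,1) @ cyc 14  [W]
hop 2: (1,1) @ cyc 16  [W]
hop 3: (0,1) @ cyc 18  [W]
hop 4: (0,2) @ cyc 20  [N]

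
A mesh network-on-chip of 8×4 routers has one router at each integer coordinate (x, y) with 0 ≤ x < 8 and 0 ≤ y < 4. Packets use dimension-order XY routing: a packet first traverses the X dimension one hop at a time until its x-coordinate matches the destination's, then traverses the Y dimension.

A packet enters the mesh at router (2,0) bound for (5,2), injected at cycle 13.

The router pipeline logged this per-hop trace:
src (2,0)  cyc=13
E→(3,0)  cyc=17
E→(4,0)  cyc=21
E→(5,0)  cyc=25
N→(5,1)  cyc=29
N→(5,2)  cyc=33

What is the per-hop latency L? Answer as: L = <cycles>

Δcyc across hop 0→1: 17 − 13 = 4.
Each hop adds L, hence L = 4.

L = 4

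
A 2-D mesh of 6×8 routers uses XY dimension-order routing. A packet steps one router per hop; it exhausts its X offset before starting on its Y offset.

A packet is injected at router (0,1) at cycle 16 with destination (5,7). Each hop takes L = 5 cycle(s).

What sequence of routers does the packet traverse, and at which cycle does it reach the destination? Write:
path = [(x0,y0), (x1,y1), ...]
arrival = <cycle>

[0] x=0 y=1 t=16
[1] x=1 y=1 t=21 →E
[2] x=2 y=1 t=26 →E
[3] x=3 y=1 t=31 →E
[4] x=4 y=1 t=36 →E
[5] x=5 y=1 t=41 →E
[6] x=5 y=2 t=46 →N
[7] x=5 y=3 t=51 →N
[8] x=5 y=4 t=56 →N
[9] x=5 y=5 t=61 →N
[10] x=5 y=6 t=66 →N
[11] x=5 y=7 t=71 →N

path = [(0,1), (1,1), (2,1), (3,1), (4,1), (5,1), (5,2), (5,3), (5,4), (5,5), (5,6), (5,7)]
arrival = 71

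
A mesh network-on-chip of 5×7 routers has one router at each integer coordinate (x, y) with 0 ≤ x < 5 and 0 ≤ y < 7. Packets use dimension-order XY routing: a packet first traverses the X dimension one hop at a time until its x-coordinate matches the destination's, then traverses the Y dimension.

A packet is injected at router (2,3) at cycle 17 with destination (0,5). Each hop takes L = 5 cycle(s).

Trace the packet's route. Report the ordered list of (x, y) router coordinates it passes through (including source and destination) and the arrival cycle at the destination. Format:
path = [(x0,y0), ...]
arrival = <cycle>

t=17: at (2,3)
t=22: at (1,3) after W
t=27: at (0,3) after W
t=32: at (0,4) after N
t=37: at (0,5) after N

path = [(2,3), (1,3), (0,3), (0,4), (0,5)]
arrival = 37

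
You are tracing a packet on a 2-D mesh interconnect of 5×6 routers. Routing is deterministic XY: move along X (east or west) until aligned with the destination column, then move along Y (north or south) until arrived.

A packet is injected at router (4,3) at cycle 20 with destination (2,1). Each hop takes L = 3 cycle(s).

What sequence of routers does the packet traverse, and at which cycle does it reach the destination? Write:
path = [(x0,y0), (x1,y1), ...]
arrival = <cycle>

src (4,3)  cyc=20
W→(3,3)  cyc=23
W→(2,3)  cyc=26
S→(2,2)  cyc=29
S→(2,1)  cyc=32

path = [(4,3), (3,3), (2,3), (2,2), (2,1)]
arrival = 32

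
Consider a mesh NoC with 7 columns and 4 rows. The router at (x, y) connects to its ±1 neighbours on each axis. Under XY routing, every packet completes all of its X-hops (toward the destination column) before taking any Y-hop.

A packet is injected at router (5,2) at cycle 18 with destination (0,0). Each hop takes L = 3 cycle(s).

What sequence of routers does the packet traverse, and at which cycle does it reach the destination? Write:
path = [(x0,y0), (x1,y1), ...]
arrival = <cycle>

src (5,2)  cyc=18
W→(4,2)  cyc=21
W→(3,2)  cyc=24
W→(2,2)  cyc=27
W→(1,2)  cyc=30
W→(0,2)  cyc=33
S→(0,1)  cyc=36
S→(0,0)  cyc=39

path = [(5,2), (4,2), (3,2), (2,2), (1,2), (0,2), (0,1), (0,0)]
arrival = 39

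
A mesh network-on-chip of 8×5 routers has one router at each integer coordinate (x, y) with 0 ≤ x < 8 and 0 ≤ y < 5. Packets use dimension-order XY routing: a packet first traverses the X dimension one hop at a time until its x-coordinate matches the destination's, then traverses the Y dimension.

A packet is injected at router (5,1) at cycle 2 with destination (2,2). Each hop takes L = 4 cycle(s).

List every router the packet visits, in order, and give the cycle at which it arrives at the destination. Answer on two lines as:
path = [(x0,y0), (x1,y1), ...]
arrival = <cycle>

path = [(5,1), (4,1), (3,1), (2,1), (2,2)]
arrival = 18

src (5,1)  cyc=2
W→(4,1)  cyc=6
W→(3,1)  cyc=10
W→(2,1)  cyc=14
N→(2,2)  cyc=18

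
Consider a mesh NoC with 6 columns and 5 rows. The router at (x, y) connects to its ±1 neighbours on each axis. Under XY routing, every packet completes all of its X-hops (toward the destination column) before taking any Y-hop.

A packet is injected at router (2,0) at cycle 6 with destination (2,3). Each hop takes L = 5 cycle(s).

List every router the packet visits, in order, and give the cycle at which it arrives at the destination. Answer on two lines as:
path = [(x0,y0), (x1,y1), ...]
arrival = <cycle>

#0 — 2,0 | c6
#1 — 2,1 | c11 | N
#2 — 2,2 | c16 | N
#3 — 2,3 | c21 | N

path = [(2,0), (2,1), (2,2), (2,3)]
arrival = 21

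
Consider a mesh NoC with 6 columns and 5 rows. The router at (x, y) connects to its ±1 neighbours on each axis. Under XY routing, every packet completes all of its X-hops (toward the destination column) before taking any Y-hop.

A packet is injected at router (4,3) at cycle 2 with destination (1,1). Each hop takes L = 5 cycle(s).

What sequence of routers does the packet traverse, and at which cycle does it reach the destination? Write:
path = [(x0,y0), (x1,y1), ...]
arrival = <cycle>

hop 0: (4,3) @ cyc 2
hop 1: (3,3) @ cyc 7  [W]
hop 2: (2,3) @ cyc 12  [W]
hop 3: (1,3) @ cyc 17  [W]
hop 4: (1,2) @ cyc 22  [S]
hop 5: (1,1) @ cyc 27  [S]

path = [(4,3), (3,3), (2,3), (1,3), (1,2), (1,1)]
arrival = 27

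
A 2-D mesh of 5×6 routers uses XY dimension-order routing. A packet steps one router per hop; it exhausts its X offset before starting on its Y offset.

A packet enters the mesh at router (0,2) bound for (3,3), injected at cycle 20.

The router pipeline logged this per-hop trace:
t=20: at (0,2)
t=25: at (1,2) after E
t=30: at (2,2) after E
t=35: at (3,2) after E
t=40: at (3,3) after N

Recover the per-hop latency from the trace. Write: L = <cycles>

From hop 0 (20) to hop 1 (25): +5 cycles.
That increment is L by definition: L = 5.

L = 5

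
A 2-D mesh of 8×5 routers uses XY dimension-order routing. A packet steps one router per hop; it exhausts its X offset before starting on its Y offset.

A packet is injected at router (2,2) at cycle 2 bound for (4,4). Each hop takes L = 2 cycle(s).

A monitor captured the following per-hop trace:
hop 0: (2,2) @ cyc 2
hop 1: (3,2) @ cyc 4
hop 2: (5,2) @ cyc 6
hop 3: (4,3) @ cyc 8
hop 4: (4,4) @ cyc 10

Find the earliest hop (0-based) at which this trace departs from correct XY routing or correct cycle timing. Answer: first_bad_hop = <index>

first_bad_hop = 2

[1] (+1,+0) / 2c ⇒ ok
[2] (+2,+0) / 2c ⇒ BAD: non-unit step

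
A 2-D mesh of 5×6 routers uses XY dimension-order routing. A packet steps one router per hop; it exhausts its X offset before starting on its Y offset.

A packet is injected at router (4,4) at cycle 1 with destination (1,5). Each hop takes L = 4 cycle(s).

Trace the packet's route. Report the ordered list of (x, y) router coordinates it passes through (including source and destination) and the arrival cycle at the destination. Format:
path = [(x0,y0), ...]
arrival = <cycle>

#0 — 4,4 | c1
#1 — 3,4 | c5 | W
#2 — 2,4 | c9 | W
#3 — 1,4 | c13 | W
#4 — 1,5 | c17 | N

path = [(4,4), (3,4), (2,4), (1,4), (1,5)]
arrival = 17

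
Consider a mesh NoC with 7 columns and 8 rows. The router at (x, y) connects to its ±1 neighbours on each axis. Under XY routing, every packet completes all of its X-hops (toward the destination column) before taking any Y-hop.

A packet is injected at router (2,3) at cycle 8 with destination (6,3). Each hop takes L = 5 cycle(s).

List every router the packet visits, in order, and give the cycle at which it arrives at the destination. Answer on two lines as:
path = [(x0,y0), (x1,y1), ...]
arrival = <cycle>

#0 — 2,3 | c8
#1 — 3,3 | c13 | E
#2 — 4,3 | c18 | E
#3 — 5,3 | c23 | E
#4 — 6,3 | c28 | E

path = [(2,3), (3,3), (4,3), (5,3), (6,3)]
arrival = 28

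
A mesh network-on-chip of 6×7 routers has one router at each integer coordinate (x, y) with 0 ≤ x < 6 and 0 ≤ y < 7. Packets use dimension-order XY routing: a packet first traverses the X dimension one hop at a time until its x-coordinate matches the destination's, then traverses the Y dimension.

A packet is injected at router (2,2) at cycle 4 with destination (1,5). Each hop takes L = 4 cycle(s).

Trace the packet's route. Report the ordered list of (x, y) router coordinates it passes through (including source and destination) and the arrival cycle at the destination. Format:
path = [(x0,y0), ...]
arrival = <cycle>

path = [(2,2), (1,2), (1,3), (1,4), (1,5)]
arrival = 20

  0. router=(2,2) cycle=4 (inject)
  1. router=(1,2) cycle=8 dir=W
  2. router=(1,3) cycle=12 dir=N
  3. router=(1,4) cycle=16 dir=N
  4. router=(1,5) cycle=20 dir=N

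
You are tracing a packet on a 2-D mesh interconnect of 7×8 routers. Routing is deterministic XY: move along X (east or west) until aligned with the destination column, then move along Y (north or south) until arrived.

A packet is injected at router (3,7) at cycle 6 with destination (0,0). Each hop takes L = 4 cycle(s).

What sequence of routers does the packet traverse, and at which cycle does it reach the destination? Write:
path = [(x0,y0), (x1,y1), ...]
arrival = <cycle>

path = [(3,7), (2,7), (1,7), (0,7), (0,6), (0,5), (0,4), (0,3), (0,2), (0,1), (0,0)]
arrival = 46

[0] x=3 y=7 t=6
[1] x=2 y=7 t=10 →W
[2] x=1 y=7 t=14 →W
[3] x=0 y=7 t=18 →W
[4] x=0 y=6 t=22 →S
[5] x=0 y=5 t=26 →S
[6] x=0 y=4 t=30 →S
[7] x=0 y=3 t=34 →S
[8] x=0 y=2 t=38 →S
[9] x=0 y=1 t=42 →S
[10] x=0 y=0 t=46 →S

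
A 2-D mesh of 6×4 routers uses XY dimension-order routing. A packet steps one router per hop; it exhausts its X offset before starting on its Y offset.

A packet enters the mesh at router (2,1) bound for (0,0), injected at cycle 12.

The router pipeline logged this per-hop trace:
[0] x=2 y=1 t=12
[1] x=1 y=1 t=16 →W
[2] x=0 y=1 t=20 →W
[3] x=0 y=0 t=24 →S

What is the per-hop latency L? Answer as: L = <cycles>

cyc[1] − cyc[0] = 16 − 12 = 4.
Each hop adds L, hence L = 4.

L = 4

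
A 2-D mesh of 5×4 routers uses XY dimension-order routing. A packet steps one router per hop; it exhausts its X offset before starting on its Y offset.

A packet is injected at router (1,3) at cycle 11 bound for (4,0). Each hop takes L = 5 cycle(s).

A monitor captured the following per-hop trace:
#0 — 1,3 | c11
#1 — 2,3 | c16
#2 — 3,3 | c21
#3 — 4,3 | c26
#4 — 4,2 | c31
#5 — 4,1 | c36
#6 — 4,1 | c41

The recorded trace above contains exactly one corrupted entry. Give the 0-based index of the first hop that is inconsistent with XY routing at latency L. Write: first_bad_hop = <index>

first_bad_hop = 6

  1: Δx=+1 Δy=+0 Δt=5 [ok]
  2: Δx=+1 Δy=+0 Δt=5 [ok]
  3: Δx=+1 Δy=+0 Δt=5 [ok]
  4: Δx=+0 Δy=-1 Δt=5 [ok]
  5: Δx=+0 Δy=-1 Δt=5 [ok]
  6: Δx=+0 Δy=+0 Δt=5 [BAD: non-unit step]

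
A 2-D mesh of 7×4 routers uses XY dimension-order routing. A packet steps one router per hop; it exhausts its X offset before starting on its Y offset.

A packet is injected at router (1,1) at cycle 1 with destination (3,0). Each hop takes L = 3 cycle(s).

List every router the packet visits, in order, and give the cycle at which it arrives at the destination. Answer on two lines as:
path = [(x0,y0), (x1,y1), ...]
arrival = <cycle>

  0. router=(1,1) cycle=1 (inject)
  1. router=(2,1) cycle=4 dir=E
  2. router=(3,1) cycle=7 dir=E
  3. router=(3,0) cycle=10 dir=S

path = [(1,1), (2,1), (3,1), (3,0)]
arrival = 10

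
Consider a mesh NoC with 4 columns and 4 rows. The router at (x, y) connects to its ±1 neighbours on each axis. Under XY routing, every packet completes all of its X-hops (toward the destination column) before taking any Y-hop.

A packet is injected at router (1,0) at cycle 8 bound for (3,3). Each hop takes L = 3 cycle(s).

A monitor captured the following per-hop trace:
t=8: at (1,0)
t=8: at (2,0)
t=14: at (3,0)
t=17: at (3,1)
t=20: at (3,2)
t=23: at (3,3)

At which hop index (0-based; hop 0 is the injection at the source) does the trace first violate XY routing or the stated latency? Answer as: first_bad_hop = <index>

first_bad_hop = 1

  1: Δx=+1 Δy=+0 Δt=0 [BAD: Δcyc=0≠L]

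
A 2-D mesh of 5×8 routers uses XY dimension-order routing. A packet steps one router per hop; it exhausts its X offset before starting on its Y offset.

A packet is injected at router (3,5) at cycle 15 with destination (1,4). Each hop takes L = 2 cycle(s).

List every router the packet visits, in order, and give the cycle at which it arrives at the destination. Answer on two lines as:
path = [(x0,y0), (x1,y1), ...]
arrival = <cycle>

src (3,5)  cyc=15
W→(2,5)  cyc=17
W→(1,5)  cyc=19
S→(1,4)  cyc=21

path = [(3,5), (2,5), (1,5), (1,4)]
arrival = 21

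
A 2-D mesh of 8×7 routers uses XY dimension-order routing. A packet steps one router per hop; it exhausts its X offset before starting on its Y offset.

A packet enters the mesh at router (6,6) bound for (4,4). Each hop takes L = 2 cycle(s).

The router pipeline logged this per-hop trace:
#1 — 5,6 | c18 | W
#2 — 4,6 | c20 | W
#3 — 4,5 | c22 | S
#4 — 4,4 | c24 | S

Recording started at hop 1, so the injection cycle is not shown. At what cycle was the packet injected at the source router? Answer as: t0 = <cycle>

t0 = 16

At hop 1 the cycle is 18; in general cyc_k = t0 + kL.
t0 = cyc[1] − L = 18 − 2 = 16.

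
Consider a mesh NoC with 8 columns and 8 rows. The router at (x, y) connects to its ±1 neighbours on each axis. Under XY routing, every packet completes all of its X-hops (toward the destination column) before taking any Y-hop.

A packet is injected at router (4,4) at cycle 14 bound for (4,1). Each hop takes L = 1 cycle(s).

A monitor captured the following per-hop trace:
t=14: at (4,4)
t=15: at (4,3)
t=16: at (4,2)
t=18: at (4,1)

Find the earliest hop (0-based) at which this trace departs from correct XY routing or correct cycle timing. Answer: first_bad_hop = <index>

first_bad_hop = 3

hop 1: step (+0,-1), +1 cyc — ok
hop 2: step (+0,-1), +1 cyc — ok
hop 3: step (+0,-1), +2 cyc — BAD: Δcyc=2≠L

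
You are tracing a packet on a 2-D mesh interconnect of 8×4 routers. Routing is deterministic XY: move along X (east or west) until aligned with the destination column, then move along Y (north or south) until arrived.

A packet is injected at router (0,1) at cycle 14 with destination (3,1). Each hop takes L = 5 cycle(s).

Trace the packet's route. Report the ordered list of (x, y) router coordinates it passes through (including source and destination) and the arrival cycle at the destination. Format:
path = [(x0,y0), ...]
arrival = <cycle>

path = [(0,1), (1,1), (2,1), (3,1)]
arrival = 29

  0. router=(0,1) cycle=14 (inject)
  1. router=(1,1) cycle=19 dir=E
  2. router=(2,1) cycle=24 dir=E
  3. router=(3,1) cycle=29 dir=E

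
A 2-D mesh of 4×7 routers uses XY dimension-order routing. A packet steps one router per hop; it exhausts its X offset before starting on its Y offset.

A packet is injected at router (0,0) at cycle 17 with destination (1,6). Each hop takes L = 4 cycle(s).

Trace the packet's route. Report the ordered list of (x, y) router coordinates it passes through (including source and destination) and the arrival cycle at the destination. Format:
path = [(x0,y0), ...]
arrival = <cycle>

t=17: at (0,0)
t=21: at (1,0) after E
t=25: at (1,1) after N
t=29: at (1,2) after N
t=33: at (1,3) after N
t=37: at (1,4) after N
t=41: at (1,5) after N
t=45: at (1,6) after N

path = [(0,0), (1,0), (1,1), (1,2), (1,3), (1,4), (1,5), (1,6)]
arrival = 45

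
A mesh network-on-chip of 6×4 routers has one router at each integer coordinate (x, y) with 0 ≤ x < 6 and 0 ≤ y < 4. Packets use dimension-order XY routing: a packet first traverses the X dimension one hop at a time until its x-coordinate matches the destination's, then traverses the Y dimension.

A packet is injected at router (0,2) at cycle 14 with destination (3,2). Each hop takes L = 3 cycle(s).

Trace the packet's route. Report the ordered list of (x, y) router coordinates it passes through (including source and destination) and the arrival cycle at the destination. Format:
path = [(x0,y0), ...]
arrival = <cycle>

path = [(0,2), (1,2), (2,2), (3,2)]
arrival = 23

hop 0: (0,2) @ cyc 14
hop 1: (1,2) @ cyc 17  [E]
hop 2: (2,2) @ cyc 20  [E]
hop 3: (3,2) @ cyc 23  [E]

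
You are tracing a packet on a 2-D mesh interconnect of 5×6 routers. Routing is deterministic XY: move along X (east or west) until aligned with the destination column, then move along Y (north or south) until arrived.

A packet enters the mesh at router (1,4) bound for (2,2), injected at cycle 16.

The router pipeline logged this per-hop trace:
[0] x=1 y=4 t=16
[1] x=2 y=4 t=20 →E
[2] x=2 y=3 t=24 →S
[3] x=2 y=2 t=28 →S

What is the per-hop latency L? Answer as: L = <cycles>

L = 4

cyc[1] − cyc[0] = 20 − 16 = 4.
Each hop adds L, hence L = 4.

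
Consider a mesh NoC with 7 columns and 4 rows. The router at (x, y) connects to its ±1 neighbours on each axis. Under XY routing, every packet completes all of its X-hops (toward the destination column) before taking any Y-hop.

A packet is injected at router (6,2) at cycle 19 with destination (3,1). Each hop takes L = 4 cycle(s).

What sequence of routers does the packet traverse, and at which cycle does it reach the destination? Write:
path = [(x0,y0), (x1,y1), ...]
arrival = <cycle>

  0. router=(6,2) cycle=19 (inject)
  1. router=(5,2) cycle=23 dir=W
  2. router=(4,2) cycle=27 dir=W
  3. router=(3,2) cycle=31 dir=W
  4. router=(3,1) cycle=35 dir=S

path = [(6,2), (5,2), (4,2), (3,2), (3,1)]
arrival = 35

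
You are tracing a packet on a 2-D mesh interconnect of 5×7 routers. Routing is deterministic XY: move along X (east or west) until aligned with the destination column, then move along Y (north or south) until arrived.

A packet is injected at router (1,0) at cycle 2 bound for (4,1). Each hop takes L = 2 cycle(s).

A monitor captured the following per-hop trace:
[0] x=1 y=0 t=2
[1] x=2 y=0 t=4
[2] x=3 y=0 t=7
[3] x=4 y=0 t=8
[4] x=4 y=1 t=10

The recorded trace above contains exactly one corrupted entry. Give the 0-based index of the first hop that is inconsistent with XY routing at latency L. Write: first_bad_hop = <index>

hop 1: step (+1,+0), +2 cyc — ok
hop 2: step (+1,+0), +3 cyc — BAD: Δcyc=3≠L

first_bad_hop = 2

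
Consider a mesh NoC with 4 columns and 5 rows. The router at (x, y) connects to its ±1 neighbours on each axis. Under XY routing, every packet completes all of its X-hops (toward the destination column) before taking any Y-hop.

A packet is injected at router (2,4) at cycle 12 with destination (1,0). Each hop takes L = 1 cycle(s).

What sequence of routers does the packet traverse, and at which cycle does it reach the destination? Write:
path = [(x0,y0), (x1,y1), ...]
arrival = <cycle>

  0. router=(2,4) cycle=12 (inject)
  1. router=(1,4) cycle=13 dir=W
  2. router=(1,3) cycle=14 dir=S
  3. router=(1,2) cycle=15 dir=S
  4. router=(1,1) cycle=16 dir=S
  5. router=(1,0) cycle=17 dir=S

path = [(2,4), (1,4), (1,3), (1,2), (1,1), (1,0)]
arrival = 17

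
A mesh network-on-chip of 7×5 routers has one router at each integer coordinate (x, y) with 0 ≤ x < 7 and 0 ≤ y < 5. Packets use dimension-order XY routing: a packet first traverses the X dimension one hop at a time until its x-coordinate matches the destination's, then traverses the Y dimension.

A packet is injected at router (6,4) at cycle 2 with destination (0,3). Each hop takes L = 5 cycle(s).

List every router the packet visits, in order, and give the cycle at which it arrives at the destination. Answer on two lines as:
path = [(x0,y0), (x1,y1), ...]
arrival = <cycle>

path = [(6,4), (5,4), (4,4), (3,4), (2,4), (1,4), (0,4), (0,3)]
arrival = 37

  0. router=(6,4) cycle=2 (inject)
  1. router=(5,4) cycle=7 dir=W
  2. router=(4,4) cycle=12 dir=W
  3. router=(3,4) cycle=17 dir=W
  4. router=(2,4) cycle=22 dir=W
  5. router=(1,4) cycle=27 dir=W
  6. router=(0,4) cycle=32 dir=W
  7. router=(0,3) cycle=37 dir=S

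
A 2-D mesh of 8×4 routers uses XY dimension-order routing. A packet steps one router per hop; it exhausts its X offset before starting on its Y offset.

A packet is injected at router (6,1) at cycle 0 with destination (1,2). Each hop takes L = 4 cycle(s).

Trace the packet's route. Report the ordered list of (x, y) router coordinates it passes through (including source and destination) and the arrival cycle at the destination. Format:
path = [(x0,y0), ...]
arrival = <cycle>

t=0: at (6,1)
t=4: at (5,1) after W
t=8: at (4,1) after W
t=12: at (3,1) after W
t=16: at (2,1) after W
t=20: at (1,1) after W
t=24: at (1,2) after N

path = [(6,1), (5,1), (4,1), (3,1), (2,1), (1,1), (1,2)]
arrival = 24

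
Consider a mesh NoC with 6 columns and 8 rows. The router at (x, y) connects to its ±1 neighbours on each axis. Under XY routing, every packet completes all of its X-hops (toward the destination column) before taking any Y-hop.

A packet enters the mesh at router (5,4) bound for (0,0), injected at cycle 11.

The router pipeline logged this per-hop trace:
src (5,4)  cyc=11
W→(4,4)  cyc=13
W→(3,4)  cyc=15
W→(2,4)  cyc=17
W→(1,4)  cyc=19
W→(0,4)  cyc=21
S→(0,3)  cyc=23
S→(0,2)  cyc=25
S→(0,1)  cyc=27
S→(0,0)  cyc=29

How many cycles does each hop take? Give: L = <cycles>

L = 2

Between hops 0 and 1 the cycle counter advances 13 − 11 = 2.
That increment is L by definition: L = 2.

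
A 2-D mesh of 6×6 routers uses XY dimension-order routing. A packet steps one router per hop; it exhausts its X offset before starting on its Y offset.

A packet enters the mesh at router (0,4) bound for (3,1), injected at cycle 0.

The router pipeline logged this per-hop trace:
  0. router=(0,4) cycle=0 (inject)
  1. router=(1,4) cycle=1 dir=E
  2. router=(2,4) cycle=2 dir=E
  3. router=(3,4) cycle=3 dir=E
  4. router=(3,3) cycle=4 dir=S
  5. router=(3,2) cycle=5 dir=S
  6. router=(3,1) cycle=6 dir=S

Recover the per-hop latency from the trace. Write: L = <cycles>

L = 1

From hop 0 (0) to hop 1 (1): +1 cycles.
Each hop adds L, hence L = 1.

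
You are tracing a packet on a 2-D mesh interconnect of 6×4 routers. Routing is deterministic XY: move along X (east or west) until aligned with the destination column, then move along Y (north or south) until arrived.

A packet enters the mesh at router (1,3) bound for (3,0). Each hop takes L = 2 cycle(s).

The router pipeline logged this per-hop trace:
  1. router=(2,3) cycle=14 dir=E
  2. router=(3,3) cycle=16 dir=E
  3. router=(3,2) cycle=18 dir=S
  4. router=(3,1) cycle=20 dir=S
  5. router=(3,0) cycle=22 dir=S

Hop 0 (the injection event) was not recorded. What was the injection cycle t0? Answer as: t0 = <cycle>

cyc[1] = 14 and cyc[k] = t0 + k·L for every k.
t0 = cyc[1] − L = 14 − 2 = 12.

t0 = 12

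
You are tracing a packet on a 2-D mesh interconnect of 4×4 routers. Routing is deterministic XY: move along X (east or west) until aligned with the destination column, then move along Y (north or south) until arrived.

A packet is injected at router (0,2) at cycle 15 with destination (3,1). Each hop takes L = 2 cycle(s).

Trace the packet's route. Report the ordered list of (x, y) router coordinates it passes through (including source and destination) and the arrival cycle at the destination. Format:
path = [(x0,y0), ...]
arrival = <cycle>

  0. router=(0,2) cycle=15 (inject)
  1. router=(1,2) cycle=17 dir=E
  2. router=(2,2) cycle=19 dir=E
  3. router=(3,2) cycle=21 dir=E
  4. router=(3,1) cycle=23 dir=S

path = [(0,2), (1,2), (2,2), (3,2), (3,1)]
arrival = 23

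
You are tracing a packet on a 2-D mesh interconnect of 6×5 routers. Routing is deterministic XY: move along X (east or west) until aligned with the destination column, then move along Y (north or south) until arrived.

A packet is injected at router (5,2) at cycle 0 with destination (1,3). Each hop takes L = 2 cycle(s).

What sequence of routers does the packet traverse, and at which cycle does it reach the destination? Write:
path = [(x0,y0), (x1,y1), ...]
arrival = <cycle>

  0. router=(5,2) cycle=0 (inject)
  1. router=(4,2) cycle=2 dir=W
  2. router=(3,2) cycle=4 dir=W
  3. router=(2,2) cycle=6 dir=W
  4. router=(1,2) cycle=8 dir=W
  5. router=(1,3) cycle=10 dir=N

path = [(5,2), (4,2), (3,2), (2,2), (1,2), (1,3)]
arrival = 10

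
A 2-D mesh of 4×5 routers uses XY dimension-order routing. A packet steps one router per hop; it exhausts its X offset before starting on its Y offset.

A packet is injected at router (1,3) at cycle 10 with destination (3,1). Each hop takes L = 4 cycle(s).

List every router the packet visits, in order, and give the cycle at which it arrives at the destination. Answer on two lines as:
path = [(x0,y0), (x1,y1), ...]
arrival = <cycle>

path = [(1,3), (2,3), (3,3), (3,2), (3,1)]
arrival = 26

#0 — 1,3 | c10
#1 — 2,3 | c14 | E
#2 — 3,3 | c18 | E
#3 — 3,2 | c22 | S
#4 — 3,1 | c26 | S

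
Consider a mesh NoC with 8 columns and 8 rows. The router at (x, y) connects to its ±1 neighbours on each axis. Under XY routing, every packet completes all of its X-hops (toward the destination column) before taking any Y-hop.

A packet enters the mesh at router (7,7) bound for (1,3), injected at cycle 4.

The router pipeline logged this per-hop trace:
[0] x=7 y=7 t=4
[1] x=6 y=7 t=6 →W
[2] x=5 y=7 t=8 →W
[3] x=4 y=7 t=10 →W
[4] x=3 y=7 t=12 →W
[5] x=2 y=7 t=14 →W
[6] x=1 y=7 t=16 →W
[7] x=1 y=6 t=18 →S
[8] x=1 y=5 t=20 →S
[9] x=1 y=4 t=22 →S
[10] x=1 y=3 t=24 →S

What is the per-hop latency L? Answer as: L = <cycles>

From hop 0 (4) to hop 1 (6): +2 cycles.
Per-hop latency L = Δcyc = 2.

L = 2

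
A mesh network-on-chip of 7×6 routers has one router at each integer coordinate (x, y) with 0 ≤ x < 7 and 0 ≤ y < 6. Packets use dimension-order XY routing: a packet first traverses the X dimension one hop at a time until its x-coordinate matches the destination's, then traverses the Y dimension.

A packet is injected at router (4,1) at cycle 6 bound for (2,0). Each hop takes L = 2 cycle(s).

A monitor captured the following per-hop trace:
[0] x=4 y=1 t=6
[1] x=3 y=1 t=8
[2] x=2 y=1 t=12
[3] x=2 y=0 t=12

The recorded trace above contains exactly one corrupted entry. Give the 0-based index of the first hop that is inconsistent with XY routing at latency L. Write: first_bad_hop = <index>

[1] (-1,+0) / 2c ⇒ ok
[2] (-1,+0) / 4c ⇒ BAD: Δcyc=4≠L

first_bad_hop = 2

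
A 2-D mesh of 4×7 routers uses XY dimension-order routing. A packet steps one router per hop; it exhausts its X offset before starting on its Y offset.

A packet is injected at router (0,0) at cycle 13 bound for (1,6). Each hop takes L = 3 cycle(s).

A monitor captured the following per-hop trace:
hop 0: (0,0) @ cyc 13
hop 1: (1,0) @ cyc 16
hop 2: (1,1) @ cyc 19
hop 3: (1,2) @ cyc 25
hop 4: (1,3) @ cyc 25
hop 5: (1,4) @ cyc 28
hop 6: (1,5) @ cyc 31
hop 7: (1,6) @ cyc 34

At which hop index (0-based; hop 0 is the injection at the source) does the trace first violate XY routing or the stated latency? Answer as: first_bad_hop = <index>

  1: Δx=+1 Δy=+0 Δt=3 [ok]
  2: Δx=+0 Δy=+1 Δt=3 [ok]
  3: Δx=+0 Δy=+1 Δt=6 [BAD: Δcyc=6≠L]

first_bad_hop = 3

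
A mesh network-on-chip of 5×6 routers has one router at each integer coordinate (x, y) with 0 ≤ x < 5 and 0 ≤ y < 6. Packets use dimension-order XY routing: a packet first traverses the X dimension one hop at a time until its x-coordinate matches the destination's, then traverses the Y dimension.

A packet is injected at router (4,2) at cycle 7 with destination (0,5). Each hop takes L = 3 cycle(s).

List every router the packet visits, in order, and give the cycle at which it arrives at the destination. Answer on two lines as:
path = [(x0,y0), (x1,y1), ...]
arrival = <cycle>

path = [(4,2), (3,2), (2,2), (1,2), (0,2), (0,3), (0,4), (0,5)]
arrival = 28

hop 0: (4,2) @ cyc 7
hop 1: (3,2) @ cyc 10  [W]
hop 2: (2,2) @ cyc 13  [W]
hop 3: (1,2) @ cyc 16  [W]
hop 4: (0,2) @ cyc 19  [W]
hop 5: (0,3) @ cyc 22  [N]
hop 6: (0,4) @ cyc 25  [N]
hop 7: (0,5) @ cyc 28  [N]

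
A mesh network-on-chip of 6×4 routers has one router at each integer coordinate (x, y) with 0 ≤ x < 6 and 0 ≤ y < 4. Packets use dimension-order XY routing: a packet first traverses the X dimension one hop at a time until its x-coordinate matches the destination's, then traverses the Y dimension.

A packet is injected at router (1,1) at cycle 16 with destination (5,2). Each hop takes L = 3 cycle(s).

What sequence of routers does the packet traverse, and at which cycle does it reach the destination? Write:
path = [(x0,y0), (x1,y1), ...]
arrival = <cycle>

path = [(1,1), (2,1), (3,1), (4,1), (5,1), (5,2)]
arrival = 31

t=16: at (1,1)
t=19: at (2,1) after E
t=22: at (3,1) after E
t=25: at (4,1) after E
t=28: at (5,1) after E
t=31: at (5,2) after N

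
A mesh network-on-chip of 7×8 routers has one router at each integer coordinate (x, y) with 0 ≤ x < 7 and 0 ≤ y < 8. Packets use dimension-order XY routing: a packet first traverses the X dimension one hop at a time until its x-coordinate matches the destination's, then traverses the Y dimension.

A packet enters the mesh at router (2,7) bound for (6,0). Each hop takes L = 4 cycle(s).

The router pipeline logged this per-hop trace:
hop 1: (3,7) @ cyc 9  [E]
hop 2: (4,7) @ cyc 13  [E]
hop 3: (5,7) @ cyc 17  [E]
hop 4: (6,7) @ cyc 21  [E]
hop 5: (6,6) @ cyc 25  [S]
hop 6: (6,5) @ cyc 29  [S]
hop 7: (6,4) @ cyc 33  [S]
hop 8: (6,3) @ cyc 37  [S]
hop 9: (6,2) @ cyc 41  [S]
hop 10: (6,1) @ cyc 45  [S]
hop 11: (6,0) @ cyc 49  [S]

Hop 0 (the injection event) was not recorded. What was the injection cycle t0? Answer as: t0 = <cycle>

The first recorded entry is hop 1 at cycle 9.
Subtract one hop: t0 = 9 − 4 = 5.

t0 = 5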